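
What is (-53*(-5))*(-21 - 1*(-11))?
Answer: -2650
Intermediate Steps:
(-53*(-5))*(-21 - 1*(-11)) = 265*(-21 + 11) = 265*(-10) = -2650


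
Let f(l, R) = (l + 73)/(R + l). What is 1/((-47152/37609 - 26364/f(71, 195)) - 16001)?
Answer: -225654/14600359975 ≈ -1.5455e-5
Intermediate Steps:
f(l, R) = (73 + l)/(R + l)
1/((-47152/37609 - 26364/f(71, 195)) - 16001) = 1/((-47152/37609 - 26364*(195 + 71)/(73 + 71)) - 16001) = 1/((-47152*1/37609 - 26364/(144/266)) - 16001) = 1/((-47152/37609 - 26364/((1/266)*144)) - 16001) = 1/((-47152/37609 - 26364/72/133) - 16001) = 1/((-47152/37609 - 26364*133/72) - 16001) = 1/((-47152/37609 - 292201/6) - 16001) = 1/(-10989670321/225654 - 16001) = 1/(-14600359975/225654) = -225654/14600359975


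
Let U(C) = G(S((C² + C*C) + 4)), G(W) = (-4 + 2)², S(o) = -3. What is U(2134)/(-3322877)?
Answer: -4/3322877 ≈ -1.2038e-6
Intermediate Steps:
G(W) = 4 (G(W) = (-2)² = 4)
U(C) = 4
U(2134)/(-3322877) = 4/(-3322877) = 4*(-1/3322877) = -4/3322877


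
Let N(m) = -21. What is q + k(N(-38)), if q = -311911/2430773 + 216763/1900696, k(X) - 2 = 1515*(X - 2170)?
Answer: -15335989943482931161/4620160518008 ≈ -3.3194e+6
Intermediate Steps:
k(X) = -3287548 + 1515*X (k(X) = 2 + 1515*(X - 2170) = 2 + 1515*(-2170 + X) = 2 + (-3287550 + 1515*X) = -3287548 + 1515*X)
q = -65946342257/4620160518008 (q = -311911*1/2430773 + 216763*(1/1900696) = -311911/2430773 + 216763/1900696 = -65946342257/4620160518008 ≈ -0.014274)
q + k(N(-38)) = -65946342257/4620160518008 + (-3287548 + 1515*(-21)) = -65946342257/4620160518008 + (-3287548 - 31815) = -65946342257/4620160518008 - 3319363 = -15335989943482931161/4620160518008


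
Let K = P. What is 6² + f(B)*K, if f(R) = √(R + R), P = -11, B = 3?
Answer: 36 - 11*√6 ≈ 9.0556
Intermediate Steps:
K = -11
f(R) = √2*√R (f(R) = √(2*R) = √2*√R)
6² + f(B)*K = 6² + (√2*√3)*(-11) = 36 + √6*(-11) = 36 - 11*√6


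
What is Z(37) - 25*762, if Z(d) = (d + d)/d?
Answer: -19048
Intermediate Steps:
Z(d) = 2 (Z(d) = (2*d)/d = 2)
Z(37) - 25*762 = 2 - 25*762 = 2 - 19050 = -19048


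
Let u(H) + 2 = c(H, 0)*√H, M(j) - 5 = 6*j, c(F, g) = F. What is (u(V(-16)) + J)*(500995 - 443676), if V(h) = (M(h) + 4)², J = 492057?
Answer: 65948834002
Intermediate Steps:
M(j) = 5 + 6*j
V(h) = (9 + 6*h)² (V(h) = ((5 + 6*h) + 4)² = (9 + 6*h)²)
u(H) = -2 + H^(3/2) (u(H) = -2 + H*√H = -2 + H^(3/2))
(u(V(-16)) + J)*(500995 - 443676) = ((-2 + (9*(3 + 2*(-16))²)^(3/2)) + 492057)*(500995 - 443676) = ((-2 + (9*(3 - 32)²)^(3/2)) + 492057)*57319 = ((-2 + (9*(-29)²)^(3/2)) + 492057)*57319 = ((-2 + (9*841)^(3/2)) + 492057)*57319 = ((-2 + 7569^(3/2)) + 492057)*57319 = ((-2 + 658503) + 492057)*57319 = (658501 + 492057)*57319 = 1150558*57319 = 65948834002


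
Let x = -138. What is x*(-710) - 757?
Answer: 97223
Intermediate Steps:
x*(-710) - 757 = -138*(-710) - 757 = 97980 - 757 = 97223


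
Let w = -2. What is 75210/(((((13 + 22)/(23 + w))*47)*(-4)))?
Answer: -22563/94 ≈ -240.03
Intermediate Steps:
75210/(((((13 + 22)/(23 + w))*47)*(-4))) = 75210/(((((13 + 22)/(23 - 2))*47)*(-4))) = 75210/((((35/21)*47)*(-4))) = 75210/((((35*(1/21))*47)*(-4))) = 75210/((((5/3)*47)*(-4))) = 75210/(((235/3)*(-4))) = 75210/(-940/3) = 75210*(-3/940) = -22563/94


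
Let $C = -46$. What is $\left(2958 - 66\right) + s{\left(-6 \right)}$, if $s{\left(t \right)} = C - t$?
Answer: $2852$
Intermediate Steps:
$s{\left(t \right)} = -46 - t$
$\left(2958 - 66\right) + s{\left(-6 \right)} = \left(2958 - 66\right) - 40 = 2892 + \left(-46 + 6\right) = 2892 - 40 = 2852$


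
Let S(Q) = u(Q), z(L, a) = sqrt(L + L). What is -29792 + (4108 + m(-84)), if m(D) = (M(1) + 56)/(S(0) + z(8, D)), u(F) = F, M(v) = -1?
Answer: -102681/4 ≈ -25670.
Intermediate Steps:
z(L, a) = sqrt(2)*sqrt(L) (z(L, a) = sqrt(2*L) = sqrt(2)*sqrt(L))
S(Q) = Q
m(D) = 55/4 (m(D) = (-1 + 56)/(0 + sqrt(2)*sqrt(8)) = 55/(0 + sqrt(2)*(2*sqrt(2))) = 55/(0 + 4) = 55/4)
-29792 + (4108 + m(-84)) = -29792 + (4108 + 55/4) = -29792 + 16487/4 = -102681/4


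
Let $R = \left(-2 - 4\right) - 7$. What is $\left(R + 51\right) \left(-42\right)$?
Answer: $-1596$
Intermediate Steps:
$R = -13$ ($R = -6 - 7 = -13$)
$\left(R + 51\right) \left(-42\right) = \left(-13 + 51\right) \left(-42\right) = 38 \left(-42\right) = -1596$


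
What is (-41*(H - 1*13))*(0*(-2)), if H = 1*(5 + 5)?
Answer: 0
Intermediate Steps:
H = 10 (H = 1*10 = 10)
(-41*(H - 1*13))*(0*(-2)) = (-41*(10 - 1*13))*(0*(-2)) = -41*(10 - 13)*0 = -41*(-3)*0 = 123*0 = 0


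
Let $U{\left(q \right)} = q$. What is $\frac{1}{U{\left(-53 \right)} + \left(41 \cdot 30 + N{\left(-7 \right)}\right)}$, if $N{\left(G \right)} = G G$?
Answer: $\frac{1}{1226} \approx 0.00081566$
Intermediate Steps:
$N{\left(G \right)} = G^{2}$
$\frac{1}{U{\left(-53 \right)} + \left(41 \cdot 30 + N{\left(-7 \right)}\right)} = \frac{1}{-53 + \left(41 \cdot 30 + \left(-7\right)^{2}\right)} = \frac{1}{-53 + \left(1230 + 49\right)} = \frac{1}{-53 + 1279} = \frac{1}{1226}$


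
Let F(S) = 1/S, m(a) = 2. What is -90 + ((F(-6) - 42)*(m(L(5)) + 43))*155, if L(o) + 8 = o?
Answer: -588405/2 ≈ -2.9420e+5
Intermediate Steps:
L(o) = -8 + o
-90 + ((F(-6) - 42)*(m(L(5)) + 43))*155 = -90 + ((1/(-6) - 42)*(2 + 43))*155 = -90 + ((-1/6 - 42)*45)*155 = -90 - 253/6*45*155 = -90 - 3795/2*155 = -90 - 588225/2 = -588405/2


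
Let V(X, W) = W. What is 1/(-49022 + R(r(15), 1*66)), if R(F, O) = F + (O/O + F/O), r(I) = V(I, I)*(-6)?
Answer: -11/540236 ≈ -2.0361e-5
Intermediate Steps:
r(I) = -6*I (r(I) = I*(-6) = -6*I)
R(F, O) = 1 + F + F/O (R(F, O) = F + (1 + F/O) = 1 + F + F/O)
1/(-49022 + R(r(15), 1*66)) = 1/(-49022 + (1 - 6*15 + (-6*15)/((1*66)))) = 1/(-49022 + (1 - 90 - 90/66)) = 1/(-49022 + (1 - 90 - 90*1/66)) = 1/(-49022 + (1 - 90 - 15/11)) = 1/(-49022 - 994/11) = 1/(-540236/11) = -11/540236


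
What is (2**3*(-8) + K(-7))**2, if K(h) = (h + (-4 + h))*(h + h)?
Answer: 35344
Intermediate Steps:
K(h) = 2*h*(-4 + 2*h) (K(h) = (-4 + 2*h)*(2*h) = 2*h*(-4 + 2*h))
(2**3*(-8) + K(-7))**2 = (2**3*(-8) + 4*(-7)*(-2 - 7))**2 = (8*(-8) + 4*(-7)*(-9))**2 = (-64 + 252)**2 = 188**2 = 35344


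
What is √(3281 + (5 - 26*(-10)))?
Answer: 3*√394 ≈ 59.548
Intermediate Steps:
√(3281 + (5 - 26*(-10))) = √(3281 + (5 + 260)) = √(3281 + 265) = √3546 = 3*√394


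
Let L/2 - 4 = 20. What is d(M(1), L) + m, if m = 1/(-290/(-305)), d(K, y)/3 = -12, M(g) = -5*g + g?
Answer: -2027/58 ≈ -34.948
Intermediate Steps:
L = 48 (L = 8 + 2*20 = 8 + 40 = 48)
M(g) = -4*g
d(K, y) = -36 (d(K, y) = 3*(-12) = -36)
m = 61/58 (m = 1/(-290*(-1/305)) = 1/(58/61) = 61/58 ≈ 1.0517)
d(M(1), L) + m = -36 + 61/58 = -2027/58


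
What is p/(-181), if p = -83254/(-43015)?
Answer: -83254/7785715 ≈ -0.010693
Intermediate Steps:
p = 83254/43015 (p = -83254*(-1/43015) = 83254/43015 ≈ 1.9355)
p/(-181) = (83254/43015)/(-181) = (83254/43015)*(-1/181) = -83254/7785715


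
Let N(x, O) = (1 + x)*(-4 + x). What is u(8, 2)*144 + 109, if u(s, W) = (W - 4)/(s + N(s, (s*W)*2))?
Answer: 1127/11 ≈ 102.45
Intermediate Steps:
u(s, W) = (-4 + W)/(-4 + s² - 2*s) (u(s, W) = (W - 4)/(s + (-4 + s² - 3*s)) = (-4 + W)/(-4 + s² - 2*s))
u(8, 2)*144 + 109 = ((4 - 1*2)/(4 - 1*8² + 2*8))*144 + 109 = ((4 - 2)/(4 - 1*64 + 16))*144 + 109 = (2/(4 - 64 + 16))*144 + 109 = (2/(-44))*144 + 109 = -1/44*2*144 + 109 = -1/22*144 + 109 = -72/11 + 109 = 1127/11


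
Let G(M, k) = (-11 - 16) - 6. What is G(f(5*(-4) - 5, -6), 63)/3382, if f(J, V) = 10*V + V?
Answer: -33/3382 ≈ -0.0097575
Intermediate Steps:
f(J, V) = 11*V
G(M, k) = -33 (G(M, k) = -27 - 6 = -33)
G(f(5*(-4) - 5, -6), 63)/3382 = -33/3382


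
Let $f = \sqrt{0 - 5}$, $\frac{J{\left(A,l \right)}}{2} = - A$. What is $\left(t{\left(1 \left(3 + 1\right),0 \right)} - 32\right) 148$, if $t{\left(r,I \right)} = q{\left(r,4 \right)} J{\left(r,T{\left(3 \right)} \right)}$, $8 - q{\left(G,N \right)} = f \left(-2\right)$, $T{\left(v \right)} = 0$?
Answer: $-14208 - 2368 i \sqrt{5} \approx -14208.0 - 5295.0 i$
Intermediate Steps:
$J{\left(A,l \right)} = - 2 A$ ($J{\left(A,l \right)} = 2 \left(- A\right) = - 2 A$)
$f = i \sqrt{5}$ ($f = \sqrt{-5} = i \sqrt{5} \approx 2.2361 i$)
$q{\left(G,N \right)} = 8 + 2 i \sqrt{5}$ ($q{\left(G,N \right)} = 8 - i \sqrt{5} \left(-2\right) = 8 - - 2 i \sqrt{5} = 8 + 2 i \sqrt{5}$)
$t{\left(r,I \right)} = - 2 r \left(8 + 2 i \sqrt{5}\right)$ ($t{\left(r,I \right)} = \left(8 + 2 i \sqrt{5}\right) \left(- 2 r\right) = - 2 r \left(8 + 2 i \sqrt{5}\right)$)
$\left(t{\left(1 \left(3 + 1\right),0 \right)} - 32\right) 148 = \left(- 4 \cdot 1 \left(3 + 1\right) \left(4 + i \sqrt{5}\right) - 32\right) 148 = \left(- 4 \cdot 1 \cdot 4 \left(4 + i \sqrt{5}\right) - 32\right) 148 = \left(\left(-4\right) 4 \left(4 + i \sqrt{5}\right) - 32\right) 148 = \left(\left(-64 - 16 i \sqrt{5}\right) - 32\right) 148 = \left(-96 - 16 i \sqrt{5}\right) 148 = -14208 - 2368 i \sqrt{5}$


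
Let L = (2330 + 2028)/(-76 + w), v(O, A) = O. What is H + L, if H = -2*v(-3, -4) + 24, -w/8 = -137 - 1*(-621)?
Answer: 57041/1974 ≈ 28.896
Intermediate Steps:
w = -3872 (w = -8*(-137 - 1*(-621)) = -8*(-137 + 621) = -8*484 = -3872)
H = 30 (H = -2*(-3) + 24 = 6 + 24 = 30)
L = -2179/1974 (L = (2330 + 2028)/(-76 - 3872) = 4358/(-3948) = 4358*(-1/3948) = -2179/1974 ≈ -1.1038)
H + L = 30 - 2179/1974 = 57041/1974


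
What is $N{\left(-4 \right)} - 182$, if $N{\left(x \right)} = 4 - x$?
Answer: $-174$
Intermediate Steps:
$N{\left(-4 \right)} - 182 = \left(4 - -4\right) - 182 = \left(4 + 4\right) - 182 = 8 - 182 = -174$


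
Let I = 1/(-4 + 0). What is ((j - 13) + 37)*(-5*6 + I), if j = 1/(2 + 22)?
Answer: -69817/96 ≈ -727.26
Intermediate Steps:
I = -1/4 (I = 1/(-4) = -1/4 ≈ -0.25000)
j = 1/24 ≈ 0.041667
((j - 13) + 37)*(-5*6 + I) = ((1/24 - 13) + 37)*(-5*6 - 1/4) = (-311/24 + 37)*(-30 - 1/4) = (577/24)*(-121/4) = -69817/96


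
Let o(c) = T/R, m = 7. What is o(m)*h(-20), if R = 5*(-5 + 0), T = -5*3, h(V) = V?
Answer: -12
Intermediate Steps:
T = -15
R = -25 (R = 5*(-5) = -25)
o(c) = 3/5 (o(c) = -15/(-25) = -15*(-1/25) = 3/5)
o(m)*h(-20) = (3/5)*(-20) = -12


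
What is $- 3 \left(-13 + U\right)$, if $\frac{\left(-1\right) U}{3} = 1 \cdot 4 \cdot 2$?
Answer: $111$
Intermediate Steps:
$U = -24$ ($U = - 3 \cdot 1 \cdot 4 \cdot 2 = - 3 \cdot 4 \cdot 2 = \left(-3\right) 8 = -24$)
$- 3 \left(-13 + U\right) = - 3 \left(-13 - 24\right) = \left(-3\right) \left(-37\right) = 111$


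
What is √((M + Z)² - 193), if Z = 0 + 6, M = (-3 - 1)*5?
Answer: √3 ≈ 1.7320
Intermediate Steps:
M = -20 (M = -4*5 = -20)
Z = 6
√((M + Z)² - 193) = √((-20 + 6)² - 193) = √((-14)² - 193) = √(196 - 193) = √3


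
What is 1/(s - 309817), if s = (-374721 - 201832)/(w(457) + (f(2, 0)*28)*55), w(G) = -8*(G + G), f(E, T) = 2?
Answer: -4232/1310568991 ≈ -3.2291e-6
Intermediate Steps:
w(G) = -16*G
s = 576553/4232 (s = (-374721 - 201832)/(-16*457 + (2*28)*55) = -576553/(-7312 + 56*55) = -576553/(-7312 + 3080) = -576553/(-4232) = -576553*(-1/4232) = 576553/4232 ≈ 136.24)
1/(s - 309817) = 1/(576553/4232 - 309817) = 1/(-1310568991/4232) = -4232/1310568991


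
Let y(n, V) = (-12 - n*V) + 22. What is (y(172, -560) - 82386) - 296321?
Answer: -282377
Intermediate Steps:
y(n, V) = 10 - V*n (y(n, V) = (-12 - V*n) + 22 = 10 - V*n)
(y(172, -560) - 82386) - 296321 = ((10 - 1*(-560)*172) - 82386) - 296321 = ((10 + 96320) - 82386) - 296321 = (96330 - 82386) - 296321 = 13944 - 296321 = -282377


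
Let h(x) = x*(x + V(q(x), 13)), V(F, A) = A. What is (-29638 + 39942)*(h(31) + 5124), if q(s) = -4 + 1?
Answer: 66852352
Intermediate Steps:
q(s) = -3
h(x) = x*(13 + x) (h(x) = x*(x + 13) = x*(13 + x))
(-29638 + 39942)*(h(31) + 5124) = (-29638 + 39942)*(31*(13 + 31) + 5124) = 10304*(31*44 + 5124) = 10304*(1364 + 5124) = 10304*6488 = 66852352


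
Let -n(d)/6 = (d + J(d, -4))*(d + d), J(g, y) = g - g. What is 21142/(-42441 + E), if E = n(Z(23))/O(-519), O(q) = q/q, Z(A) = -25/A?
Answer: -11184118/22458789 ≈ -0.49798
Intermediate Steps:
J(g, y) = 0
O(q) = 1
n(d) = -12*d² (n(d) = -6*(d + 0)*(d + d) = -6*d*2*d = -12*d²)
E = -7500/529 (E = -12*(-25/23)²/1 = -12*(-25*1/23)²*1 = -12*(-25/23)²*1 = -12*625/529*1 = -7500/529*1 = -7500/529 ≈ -14.178)
21142/(-42441 + E) = 21142/(-42441 - 7500/529) = 21142/(-22458789/529) = 21142*(-529/22458789) = -11184118/22458789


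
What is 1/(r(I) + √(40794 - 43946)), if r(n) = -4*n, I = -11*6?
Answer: 33/9106 - I*√197/18212 ≈ 0.003624 - 0.00077068*I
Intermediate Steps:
I = -66
1/(r(I) + √(40794 - 43946)) = 1/(-4*(-66) + √(40794 - 43946)) = 1/(264 + √(-3152)) = 1/(264 + 4*I*√197)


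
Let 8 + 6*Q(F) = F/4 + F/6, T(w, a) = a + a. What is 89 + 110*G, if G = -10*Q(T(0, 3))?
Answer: 3292/3 ≈ 1097.3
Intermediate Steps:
T(w, a) = 2*a
Q(F) = -4/3 + 5*F/72 (Q(F) = -4/3 + (F/4 + F/6)/6 = -4/3 + (5*F/12)/6 = -4/3 + 5*F/72)
G = 55/6 (G = -10*(-4/3 + 5*(2*3)/72) = -10*(-4/3 + (5/72)*6) = -10*(-4/3 + 5/12) = -10*(-11/12) = 55/6 ≈ 9.1667)
89 + 110*G = 89 + 110*(55/6) = 89 + 3025/3 = 3292/3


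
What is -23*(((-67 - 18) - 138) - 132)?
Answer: 8165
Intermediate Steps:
-23*(((-67 - 18) - 138) - 132) = -23*((-85 - 138) - 132) = -23*(-223 - 132) = -23*(-355) = 8165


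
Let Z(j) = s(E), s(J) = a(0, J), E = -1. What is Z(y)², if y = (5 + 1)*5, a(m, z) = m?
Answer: 0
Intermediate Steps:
s(J) = 0
y = 30 (y = 6*5 = 30)
Z(j) = 0
Z(y)² = 0² = 0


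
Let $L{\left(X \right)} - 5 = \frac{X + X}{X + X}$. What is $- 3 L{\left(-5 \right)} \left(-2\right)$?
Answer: $36$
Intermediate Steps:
$L{\left(X \right)} = 6$ ($L{\left(X \right)} = 5 + \frac{X + X}{X + X} = 5 + \frac{2 X}{2 X} = 5 + 2 X \frac{1}{2 X} = 5 + 1 = 6$)
$- 3 L{\left(-5 \right)} \left(-2\right) = \left(-3\right) 6 \left(-2\right) = \left(-18\right) \left(-2\right) = 36$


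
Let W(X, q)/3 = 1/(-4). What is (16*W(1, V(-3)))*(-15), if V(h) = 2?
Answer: 180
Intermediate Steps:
W(X, q) = -¾ (W(X, q) = 3/(-4) = 3*(-¼) = -¾)
(16*W(1, V(-3)))*(-15) = (16*(-¾))*(-15) = -12*(-15) = 180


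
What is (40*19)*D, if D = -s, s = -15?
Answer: 11400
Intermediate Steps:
D = 15 (D = -1*(-15) = 15)
(40*19)*D = (40*19)*15 = 760*15 = 11400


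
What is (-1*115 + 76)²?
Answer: 1521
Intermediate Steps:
(-1*115 + 76)² = (-115 + 76)² = (-39)² = 1521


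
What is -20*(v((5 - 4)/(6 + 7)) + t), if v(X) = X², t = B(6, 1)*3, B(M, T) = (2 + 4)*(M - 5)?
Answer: -60860/169 ≈ -360.12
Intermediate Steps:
B(M, T) = -30 + 6*M (B(M, T) = 6*(-5 + M) = -30 + 6*M)
t = 18 (t = (-30 + 6*6)*3 = (-30 + 36)*3 = 6*3 = 18)
-20*(v((5 - 4)/(6 + 7)) + t) = -20*(((5 - 4)/(6 + 7))² + 18) = -20*((1/13)² + 18) = -20*(1/169 + 18) = -20*3043/169 = -60860/169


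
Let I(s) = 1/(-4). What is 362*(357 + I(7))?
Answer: 258287/2 ≈ 1.2914e+5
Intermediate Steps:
I(s) = -¼
362*(357 + I(7)) = 362*(357 - ¼) = 362*(1427/4) = 258287/2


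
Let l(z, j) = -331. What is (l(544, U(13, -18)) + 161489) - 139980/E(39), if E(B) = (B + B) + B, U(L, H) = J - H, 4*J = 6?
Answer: 6238502/39 ≈ 1.5996e+5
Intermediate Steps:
J = 3/2 (J = (¼)*6 = 3/2 ≈ 1.5000)
U(L, H) = 3/2 - H
E(B) = 3*B (E(B) = 2*B + B = 3*B)
(l(544, U(13, -18)) + 161489) - 139980/E(39) = (-331 + 161489) - 139980/(3*39) = 161158 - 139980/117 = 161158 - 139980*1/117 = 161158 - 46660/39 = 6238502/39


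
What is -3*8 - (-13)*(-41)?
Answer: -557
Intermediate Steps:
-3*8 - (-13)*(-41) = -24 - 13*41 = -24 - 533 = -557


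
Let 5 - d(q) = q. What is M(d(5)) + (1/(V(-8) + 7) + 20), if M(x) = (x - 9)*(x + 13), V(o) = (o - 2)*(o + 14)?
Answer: -5142/53 ≈ -97.019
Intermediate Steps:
d(q) = 5 - q
V(o) = (-2 + o)*(14 + o)
M(x) = (-9 + x)*(13 + x)
M(d(5)) + (1/(V(-8) + 7) + 20) = (-117 + (5 - 1*5)² + 4*(5 - 1*5)) + (1/((-28 + (-8)² + 12*(-8)) + 7) + 20) = (-117 + (5 - 5)² + 4*(5 - 5)) + (1/((-28 + 64 - 96) + 7) + 20) = (-117 + 0² + 4*0) + (1/(-60 + 7) + 20) = (-117 + 0 + 0) + (1/(-53) + 20) = -117 + (-1/53 + 20) = -117 + 1059/53 = -5142/53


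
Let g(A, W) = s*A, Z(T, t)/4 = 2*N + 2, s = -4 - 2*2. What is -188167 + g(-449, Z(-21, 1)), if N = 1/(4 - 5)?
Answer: -184575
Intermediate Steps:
N = -1 (N = 1/(-1) = -1)
s = -8 (s = -4 - 4 = -8)
Z(T, t) = 0 (Z(T, t) = 4*(2*(-1) + 2) = 4*(-2 + 2) = 4*0 = 0)
g(A, W) = -8*A
-188167 + g(-449, Z(-21, 1)) = -188167 - 8*(-449) = -188167 + 3592 = -184575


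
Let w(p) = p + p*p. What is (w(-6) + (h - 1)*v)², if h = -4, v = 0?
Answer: 900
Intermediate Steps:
w(p) = p + p²
(w(-6) + (h - 1)*v)² = (-6*(1 - 6) + (-4 - 1)*0)² = (-6*(-5) - 5*0)² = (30 + 0)² = 30² = 900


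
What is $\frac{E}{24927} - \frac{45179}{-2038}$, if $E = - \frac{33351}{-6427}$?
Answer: $\frac{2412669039243}{108833159834} \approx 22.169$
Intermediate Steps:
$E = \frac{33351}{6427}$ ($E = \left(-33351\right) \left(- \frac{1}{6427}\right) = \frac{33351}{6427} \approx 5.1892$)
$\frac{E}{24927} - \frac{45179}{-2038} = \frac{33351}{6427 \cdot 24927} - \frac{45179}{-2038} = \frac{33351}{6427} \cdot \frac{1}{24927} - - \frac{45179}{2038} = \frac{11117}{53401943} + \frac{45179}{2038} = \frac{2412669039243}{108833159834}$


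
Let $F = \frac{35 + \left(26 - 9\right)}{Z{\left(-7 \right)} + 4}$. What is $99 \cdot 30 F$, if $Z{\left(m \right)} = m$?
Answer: $-51480$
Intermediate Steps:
$F = - \frac{52}{3}$ ($F = \frac{35 + \left(26 - 9\right)}{-7 + 4} = \frac{35 + 17}{-3} = 52 \left(- \frac{1}{3}\right) = - \frac{52}{3} \approx -17.333$)
$99 \cdot 30 F = 99 \cdot 30 \left(- \frac{52}{3}\right) = 2970 \left(- \frac{52}{3}\right) = -51480$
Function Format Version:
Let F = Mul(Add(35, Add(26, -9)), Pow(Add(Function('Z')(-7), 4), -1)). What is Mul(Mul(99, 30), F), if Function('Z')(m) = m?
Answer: -51480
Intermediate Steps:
F = Rational(-52, 3) (F = Mul(Add(35, Add(26, -9)), Pow(Add(-7, 4), -1)) = Mul(Add(35, 17), Pow(-3, -1)) = Mul(52, Rational(-1, 3)) = Rational(-52, 3) ≈ -17.333)
Mul(Mul(99, 30), F) = Mul(Mul(99, 30), Rational(-52, 3)) = Mul(2970, Rational(-52, 3)) = -51480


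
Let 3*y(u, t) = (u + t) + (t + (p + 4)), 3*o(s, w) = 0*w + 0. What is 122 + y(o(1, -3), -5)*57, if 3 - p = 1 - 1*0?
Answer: 46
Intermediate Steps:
p = 2 (p = 3 - (1 - 1*0) = 3 - (1 + 0) = 3 - 1*1 = 3 - 1 = 2)
o(s, w) = 0 (o(s, w) = (0*w + 0)/3 = (0 + 0)/3 = (1/3)*0 = 0)
y(u, t) = 2 + u/3 + 2*t/3 (y(u, t) = ((u + t) + (t + (2 + 4)))/3 = ((t + u) + (t + 6))/3 = ((t + u) + (6 + t))/3 = (6 + u + 2*t)/3 = 2 + u/3 + 2*t/3)
122 + y(o(1, -3), -5)*57 = 122 + (2 + (1/3)*0 + (2/3)*(-5))*57 = 122 + (2 + 0 - 10/3)*57 = 122 - 4/3*57 = 122 - 76 = 46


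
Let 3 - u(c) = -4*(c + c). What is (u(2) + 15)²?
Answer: 1156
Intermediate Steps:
u(c) = 3 + 8*c (u(c) = 3 - (-4)*(c + c) = 3 - (-4)*2*c = 3 - (-8)*c = 3 + 8*c)
(u(2) + 15)² = ((3 + 8*2) + 15)² = ((3 + 16) + 15)² = (19 + 15)² = 34² = 1156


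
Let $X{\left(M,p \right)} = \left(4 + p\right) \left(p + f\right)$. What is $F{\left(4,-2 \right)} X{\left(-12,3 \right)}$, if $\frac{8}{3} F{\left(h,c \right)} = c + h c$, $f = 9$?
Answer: $-315$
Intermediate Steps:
$F{\left(h,c \right)} = \frac{3 c}{8} + \frac{3 c h}{8}$ ($F{\left(h,c \right)} = \frac{3 \left(c + h c\right)}{8} = \frac{3 \left(c + c h\right)}{8} = \frac{3 c}{8} + \frac{3 c h}{8}$)
$X{\left(M,p \right)} = \left(4 + p\right) \left(9 + p\right)$ ($X{\left(M,p \right)} = \left(4 + p\right) \left(p + 9\right) = \left(4 + p\right) \left(9 + p\right)$)
$F{\left(4,-2 \right)} X{\left(-12,3 \right)} = \frac{3}{8} \left(-2\right) \left(1 + 4\right) \left(36 + 3^{2} + 13 \cdot 3\right) = \frac{3}{8} \left(-2\right) 5 \left(36 + 9 + 39\right) = \left(- \frac{15}{4}\right) 84 = -315$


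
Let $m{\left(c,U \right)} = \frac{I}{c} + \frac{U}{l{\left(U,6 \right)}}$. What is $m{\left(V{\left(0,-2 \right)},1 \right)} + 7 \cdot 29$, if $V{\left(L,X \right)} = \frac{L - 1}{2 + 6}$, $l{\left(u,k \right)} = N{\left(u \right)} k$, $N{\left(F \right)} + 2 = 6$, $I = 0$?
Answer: $\frac{4873}{24} \approx 203.04$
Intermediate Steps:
$N{\left(F \right)} = 4$ ($N{\left(F \right)} = -2 + 6 = 4$)
$l{\left(u,k \right)} = 4 k$
$V{\left(L,X \right)} = - \frac{1}{8} + \frac{L}{8}$ ($V{\left(L,X \right)} = \frac{-1 + L}{8} = \left(-1 + L\right) \frac{1}{8} = - \frac{1}{8} + \frac{L}{8}$)
$m{\left(c,U \right)} = \frac{U}{24}$ ($m{\left(c,U \right)} = \frac{0}{c} + \frac{U}{4 \cdot 6} = 0 + \frac{U}{24} = \frac{U}{24}$)
$m{\left(V{\left(0,-2 \right)},1 \right)} + 7 \cdot 29 = \frac{1}{24} \cdot 1 + 7 \cdot 29 = \frac{1}{24} + 203 = \frac{4873}{24}$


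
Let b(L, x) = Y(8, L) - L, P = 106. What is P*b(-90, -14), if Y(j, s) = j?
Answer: 10388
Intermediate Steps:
b(L, x) = 8 - L
P*b(-90, -14) = 106*(8 - 1*(-90)) = 106*(8 + 90) = 106*98 = 10388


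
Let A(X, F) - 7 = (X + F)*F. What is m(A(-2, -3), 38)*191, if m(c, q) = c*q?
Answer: 159676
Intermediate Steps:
A(X, F) = 7 + F*(F + X) (A(X, F) = 7 + (X + F)*F = 7 + (F + X)*F = 7 + F*(F + X))
m(A(-2, -3), 38)*191 = ((7 + (-3)**2 - 3*(-2))*38)*191 = ((7 + 9 + 6)*38)*191 = (22*38)*191 = 836*191 = 159676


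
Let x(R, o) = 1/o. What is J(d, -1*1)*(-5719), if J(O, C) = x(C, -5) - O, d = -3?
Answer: -80066/5 ≈ -16013.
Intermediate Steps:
J(O, C) = -⅕ - O (J(O, C) = 1/(-5) - O = -⅕ - O)
J(d, -1*1)*(-5719) = (-⅕ - 1*(-3))*(-5719) = (-⅕ + 3)*(-5719) = (14/5)*(-5719) = -80066/5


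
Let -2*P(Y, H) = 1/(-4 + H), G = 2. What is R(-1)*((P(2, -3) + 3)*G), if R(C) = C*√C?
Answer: -43*I/7 ≈ -6.1429*I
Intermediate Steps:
R(C) = C^(3/2)
P(Y, H) = -1/(2*(-4 + H))
R(-1)*((P(2, -3) + 3)*G) = (-1)^(3/2)*((-1/(-8 + 2*(-3)) + 3)*2) = (-I)*((-1/(-8 - 6) + 3)*2) = (-I)*((-1/(-14) + 3)*2) = (-I)*((-1*(-1/14) + 3)*2) = (-I)*((1/14 + 3)*2) = (-I)*((43/14)*2) = -I*(43/7) = -43*I/7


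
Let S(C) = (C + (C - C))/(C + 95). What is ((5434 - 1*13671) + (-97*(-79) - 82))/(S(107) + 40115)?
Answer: -132512/8103337 ≈ -0.016353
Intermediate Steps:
S(C) = C/(95 + C) (S(C) = (C + 0)/(95 + C) = C/(95 + C))
((5434 - 1*13671) + (-97*(-79) - 82))/(S(107) + 40115) = ((5434 - 1*13671) + (-97*(-79) - 82))/(107/(95 + 107) + 40115) = ((5434 - 13671) + (7663 - 82))/(107/202 + 40115) = (-8237 + 7581)/(107*(1/202) + 40115) = -656/(107/202 + 40115) = -656/8103337/202 = -656*202/8103337 = -132512/8103337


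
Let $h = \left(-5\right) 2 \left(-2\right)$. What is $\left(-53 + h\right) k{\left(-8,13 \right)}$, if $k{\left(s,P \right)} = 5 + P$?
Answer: $-594$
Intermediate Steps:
$h = 20$ ($h = \left(-10\right) \left(-2\right) = 20$)
$\left(-53 + h\right) k{\left(-8,13 \right)} = \left(-53 + 20\right) \left(5 + 13\right) = \left(-33\right) 18 = -594$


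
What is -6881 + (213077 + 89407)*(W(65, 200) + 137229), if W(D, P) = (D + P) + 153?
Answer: 41636008267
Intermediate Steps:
W(D, P) = 153 + D + P
-6881 + (213077 + 89407)*(W(65, 200) + 137229) = -6881 + (213077 + 89407)*((153 + 65 + 200) + 137229) = -6881 + 302484*(418 + 137229) = -6881 + 302484*137647 = -6881 + 41636015148 = 41636008267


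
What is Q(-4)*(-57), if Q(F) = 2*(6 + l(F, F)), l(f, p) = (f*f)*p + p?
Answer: 7068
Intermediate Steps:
l(f, p) = p + p*f² (l(f, p) = f²*p + p = p*f² + p = p + p*f²)
Q(F) = 12 + 2*F*(1 + F²) (Q(F) = 2*(6 + F*(1 + F²)) = 12 + 2*F*(1 + F²))
Q(-4)*(-57) = (12 + 2*(-4) + 2*(-4)³)*(-57) = (12 - 8 + 2*(-64))*(-57) = (12 - 8 - 128)*(-57) = -124*(-57) = 7068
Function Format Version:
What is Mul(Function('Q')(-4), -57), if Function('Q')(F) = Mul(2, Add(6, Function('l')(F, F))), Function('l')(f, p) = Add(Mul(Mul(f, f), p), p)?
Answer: 7068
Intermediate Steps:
Function('l')(f, p) = Add(p, Mul(p, Pow(f, 2))) (Function('l')(f, p) = Add(Mul(Pow(f, 2), p), p) = Add(Mul(p, Pow(f, 2)), p) = Add(p, Mul(p, Pow(f, 2))))
Function('Q')(F) = Add(12, Mul(2, F, Add(1, Pow(F, 2)))) (Function('Q')(F) = Mul(2, Add(6, Mul(F, Add(1, Pow(F, 2))))) = Add(12, Mul(2, F, Add(1, Pow(F, 2)))))
Mul(Function('Q')(-4), -57) = Mul(Add(12, Mul(2, -4), Mul(2, Pow(-4, 3))), -57) = Mul(Add(12, -8, Mul(2, -64)), -57) = Mul(Add(12, -8, -128), -57) = Mul(-124, -57) = 7068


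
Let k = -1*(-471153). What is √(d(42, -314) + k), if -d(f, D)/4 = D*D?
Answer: √76769 ≈ 277.07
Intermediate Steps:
k = 471153
d(f, D) = -4*D² (d(f, D) = -4*D*D = -4*D²)
√(d(42, -314) + k) = √(-4*(-314)² + 471153) = √(-4*98596 + 471153) = √(-394384 + 471153) = √76769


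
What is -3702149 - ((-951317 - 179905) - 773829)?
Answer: -1797098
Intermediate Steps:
-3702149 - ((-951317 - 179905) - 773829) = -3702149 - (-1131222 - 773829) = -3702149 - 1*(-1905051) = -3702149 + 1905051 = -1797098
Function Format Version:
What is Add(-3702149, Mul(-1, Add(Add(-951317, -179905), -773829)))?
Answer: -1797098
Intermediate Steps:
Add(-3702149, Mul(-1, Add(Add(-951317, -179905), -773829))) = Add(-3702149, Mul(-1, Add(-1131222, -773829))) = Add(-3702149, Mul(-1, -1905051)) = Add(-3702149, 1905051) = -1797098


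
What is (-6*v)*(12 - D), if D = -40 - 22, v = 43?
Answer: -19092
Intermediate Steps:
D = -62
(-6*v)*(12 - D) = (-6*43)*(12 - 1*(-62)) = -258*(12 + 62) = -258*74 = -19092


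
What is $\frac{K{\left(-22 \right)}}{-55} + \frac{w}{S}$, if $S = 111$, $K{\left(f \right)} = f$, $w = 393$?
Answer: $\frac{729}{185} \approx 3.9405$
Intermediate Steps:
$\frac{K{\left(-22 \right)}}{-55} + \frac{w}{S} = - \frac{22}{-55} + \frac{393}{111} = \left(-22\right) \left(- \frac{1}{55}\right) + 393 \cdot \frac{1}{111} = \frac{2}{5} + \frac{131}{37} = \frac{729}{185}$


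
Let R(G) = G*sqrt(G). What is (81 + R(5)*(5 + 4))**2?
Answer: 16686 + 7290*sqrt(5) ≈ 32987.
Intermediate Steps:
R(G) = G**(3/2)
(81 + R(5)*(5 + 4))**2 = (81 + 5**(3/2)*(5 + 4))**2 = (81 + (5*sqrt(5))*9)**2 = (81 + 45*sqrt(5))**2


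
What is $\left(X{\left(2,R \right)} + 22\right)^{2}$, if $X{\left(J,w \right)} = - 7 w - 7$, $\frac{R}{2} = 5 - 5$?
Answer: $225$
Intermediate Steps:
$R = 0$ ($R = 2 \left(5 - 5\right) = 2 \cdot 0 = 0$)
$X{\left(J,w \right)} = -7 - 7 w$
$\left(X{\left(2,R \right)} + 22\right)^{2} = \left(\left(-7 - 0\right) + 22\right)^{2} = \left(\left(-7 + 0\right) + 22\right)^{2} = \left(-7 + 22\right)^{2} = 15^{2} = 225$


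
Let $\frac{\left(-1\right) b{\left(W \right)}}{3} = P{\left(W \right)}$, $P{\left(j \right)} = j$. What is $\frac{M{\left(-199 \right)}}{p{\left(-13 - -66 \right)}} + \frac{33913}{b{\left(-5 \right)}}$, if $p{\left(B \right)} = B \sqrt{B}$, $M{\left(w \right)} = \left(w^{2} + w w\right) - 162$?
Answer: $\frac{33913}{15} + \frac{79040 \sqrt{53}}{2809} \approx 2465.7$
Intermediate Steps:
$M{\left(w \right)} = -162 + 2 w^{2}$ ($M{\left(w \right)} = \left(w^{2} + w^{2}\right) - 162 = 2 w^{2} - 162 = -162 + 2 w^{2}$)
$p{\left(B \right)} = B^{\frac{3}{2}}$
$b{\left(W \right)} = - 3 W$
$\frac{M{\left(-199 \right)}}{p{\left(-13 - -66 \right)}} + \frac{33913}{b{\left(-5 \right)}} = \frac{-162 + 2 \left(-199\right)^{2}}{\left(-13 - -66\right)^{\frac{3}{2}}} + \frac{33913}{\left(-3\right) \left(-5\right)} = \frac{-162 + 2 \cdot 39601}{\left(-13 + 66\right)^{\frac{3}{2}}} + \frac{33913}{15} = \frac{-162 + 79202}{53^{\frac{3}{2}}} + 33913 \cdot \frac{1}{15} = \frac{79040}{53 \sqrt{53}} + \frac{33913}{15} = 79040 \frac{\sqrt{53}}{2809} + \frac{33913}{15} = \frac{79040 \sqrt{53}}{2809} + \frac{33913}{15} = \frac{33913}{15} + \frac{79040 \sqrt{53}}{2809}$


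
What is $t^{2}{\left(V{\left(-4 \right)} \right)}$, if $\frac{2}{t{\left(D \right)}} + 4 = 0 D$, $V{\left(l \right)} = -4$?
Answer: $\frac{1}{4} \approx 0.25$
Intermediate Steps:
$t{\left(D \right)} = - \frac{1}{2}$ ($t{\left(D \right)} = \frac{2}{-4 + 0 D} = \frac{2}{-4 + 0} = \frac{2}{-4} = 2 \left(- \frac{1}{4}\right) = - \frac{1}{2}$)
$t^{2}{\left(V{\left(-4 \right)} \right)} = \left(- \frac{1}{2}\right)^{2} = \frac{1}{4}$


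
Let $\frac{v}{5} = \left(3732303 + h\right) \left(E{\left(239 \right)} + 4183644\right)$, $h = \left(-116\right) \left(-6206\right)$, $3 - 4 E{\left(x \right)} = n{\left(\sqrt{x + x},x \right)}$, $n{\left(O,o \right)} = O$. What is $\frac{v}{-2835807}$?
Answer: $- \frac{124176126482035}{3781076} + \frac{22260995 \sqrt{478}}{11343228} \approx -3.2841 \cdot 10^{7}$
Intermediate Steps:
$E{\left(x \right)} = \frac{3}{4} - \frac{\sqrt{2} \sqrt{x}}{4}$ ($E{\left(x \right)} = \frac{3}{4} - \frac{\sqrt{x + x}}{4} = \frac{3}{4} - \frac{\sqrt{2 x}}{4} = \frac{3}{4} - \frac{\sqrt{2} \sqrt{x}}{4}$)
$h = 719896$
$v = \frac{372528379446105}{4} - \frac{22260995 \sqrt{478}}{4}$ ($v = 5 \left(3732303 + 719896\right) \left(\left(\frac{3}{4} - \frac{\sqrt{2} \sqrt{239}}{4}\right) + 4183644\right) = 5 \cdot 4452199 \left(\left(\frac{3}{4} - \frac{\sqrt{478}}{4}\right) + 4183644\right) = 5 \cdot 4452199 \left(\frac{16734579}{4} - \frac{\sqrt{478}}{4}\right) = 5 \left(\frac{74505675889221}{4} - \frac{4452199 \sqrt{478}}{4}\right) = \frac{372528379446105}{4} - \frac{22260995 \sqrt{478}}{4} \approx 9.3132 \cdot 10^{13}$)
$\frac{v}{-2835807} = \frac{\frac{372528379446105}{4} - \frac{22260995 \sqrt{478}}{4}}{-2835807} = \left(\frac{372528379446105}{4} - \frac{22260995 \sqrt{478}}{4}\right) \left(- \frac{1}{2835807}\right) = - \frac{124176126482035}{3781076} + \frac{22260995 \sqrt{478}}{11343228}$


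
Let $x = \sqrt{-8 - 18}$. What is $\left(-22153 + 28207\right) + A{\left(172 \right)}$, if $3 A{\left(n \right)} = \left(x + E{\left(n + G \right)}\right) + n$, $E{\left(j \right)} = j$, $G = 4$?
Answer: $6170 + \frac{i \sqrt{26}}{3} \approx 6170.0 + 1.6997 i$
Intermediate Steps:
$x = i \sqrt{26}$ ($x = \sqrt{-26} = i \sqrt{26} \approx 5.099 i$)
$A{\left(n \right)} = \frac{4}{3} + \frac{2 n}{3} + \frac{i \sqrt{26}}{3}$ ($A{\left(n \right)} = \frac{\left(i \sqrt{26} + \left(n + 4\right)\right) + n}{3} = \frac{\left(i \sqrt{26} + \left(4 + n\right)\right) + n}{3} = \frac{\left(4 + n + i \sqrt{26}\right) + n}{3} = \frac{4 + 2 n + i \sqrt{26}}{3} = \frac{4}{3} + \frac{2 n}{3} + \frac{i \sqrt{26}}{3}$)
$\left(-22153 + 28207\right) + A{\left(172 \right)} = \left(-22153 + 28207\right) + \left(\frac{4}{3} + \frac{2}{3} \cdot 172 + \frac{i \sqrt{26}}{3}\right) = 6054 + \left(\frac{4}{3} + \frac{344}{3} + \frac{i \sqrt{26}}{3}\right) = 6054 + \left(116 + \frac{i \sqrt{26}}{3}\right) = 6170 + \frac{i \sqrt{26}}{3}$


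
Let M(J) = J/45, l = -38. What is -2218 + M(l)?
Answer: -99848/45 ≈ -2218.8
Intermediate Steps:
M(J) = J/45 (M(J) = J*(1/45) = J/45)
-2218 + M(l) = -2218 + (1/45)*(-38) = -2218 - 38/45 = -99848/45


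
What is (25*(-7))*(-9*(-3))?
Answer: -4725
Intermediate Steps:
(25*(-7))*(-9*(-3)) = -175*27 = -4725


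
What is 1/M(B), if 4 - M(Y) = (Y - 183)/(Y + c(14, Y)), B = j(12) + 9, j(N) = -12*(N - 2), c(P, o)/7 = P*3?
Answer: 61/342 ≈ 0.17836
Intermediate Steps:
c(P, o) = 21*P (c(P, o) = 7*(P*3) = 7*(3*P) = 21*P)
j(N) = 24 - 12*N (j(N) = -12*(-2 + N) = 24 - 12*N)
B = -111 (B = (24 - 12*12) + 9 = (24 - 144) + 9 = -120 + 9 = -111)
M(Y) = 4 - (-183 + Y)/(294 + Y) (M(Y) = 4 - (Y - 183)/(Y + 21*14) = 4 - (-183 + Y)/(Y + 294) = 4 - (-183 + Y)/(294 + Y))
1/M(B) = 1/(3*(453 - 111)/(294 - 111)) = 1/(3*342/183) = 1/(3*(1/183)*342) = 1/(342/61) = 61/342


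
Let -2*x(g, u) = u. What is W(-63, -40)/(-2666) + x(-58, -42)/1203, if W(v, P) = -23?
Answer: 27885/1069066 ≈ 0.026084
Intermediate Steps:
x(g, u) = -u/2
W(-63, -40)/(-2666) + x(-58, -42)/1203 = -23/(-2666) - 1/2*(-42)/1203 = -23*(-1/2666) + 21*(1/1203) = 23/2666 + 7/401 = 27885/1069066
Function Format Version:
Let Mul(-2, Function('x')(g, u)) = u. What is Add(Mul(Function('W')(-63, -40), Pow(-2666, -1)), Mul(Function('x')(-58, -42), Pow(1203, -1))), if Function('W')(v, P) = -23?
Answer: Rational(27885, 1069066) ≈ 0.026084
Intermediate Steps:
Function('x')(g, u) = Mul(Rational(-1, 2), u)
Add(Mul(Function('W')(-63, -40), Pow(-2666, -1)), Mul(Function('x')(-58, -42), Pow(1203, -1))) = Add(Mul(-23, Pow(-2666, -1)), Mul(Mul(Rational(-1, 2), -42), Pow(1203, -1))) = Add(Mul(-23, Rational(-1, 2666)), Mul(21, Rational(1, 1203))) = Add(Rational(23, 2666), Rational(7, 401)) = Rational(27885, 1069066)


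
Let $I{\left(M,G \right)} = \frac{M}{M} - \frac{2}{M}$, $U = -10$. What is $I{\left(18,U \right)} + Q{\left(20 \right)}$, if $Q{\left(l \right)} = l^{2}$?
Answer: $\frac{3608}{9} \approx 400.89$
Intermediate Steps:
$I{\left(M,G \right)} = 1 - \frac{2}{M}$
$I{\left(18,U \right)} + Q{\left(20 \right)} = \frac{-2 + 18}{18} + 20^{2} = \frac{1}{18} \cdot 16 + 400 = \frac{8}{9} + 400 = \frac{3608}{9}$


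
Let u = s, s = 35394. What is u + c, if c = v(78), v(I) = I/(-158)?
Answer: 2796087/79 ≈ 35394.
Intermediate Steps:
v(I) = -I/158 (v(I) = I*(-1/158) = -I/158)
c = -39/79 (c = -1/158*78 = -39/79 ≈ -0.49367)
u = 35394
u + c = 35394 - 39/79 = 2796087/79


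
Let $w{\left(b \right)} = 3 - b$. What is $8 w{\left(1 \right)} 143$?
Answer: $2288$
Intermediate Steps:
$8 w{\left(1 \right)} 143 = 8 \left(3 - 1\right) 143 = 8 \cdot 2 \cdot 143 = 16 \cdot 143 = 2288$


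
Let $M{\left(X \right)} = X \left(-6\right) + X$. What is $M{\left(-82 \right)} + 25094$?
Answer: $25504$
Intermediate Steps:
$M{\left(X \right)} = - 5 X$ ($M{\left(X \right)} = - 6 X + X = - 5 X$)
$M{\left(-82 \right)} + 25094 = \left(-5\right) \left(-82\right) + 25094 = 410 + 25094 = 25504$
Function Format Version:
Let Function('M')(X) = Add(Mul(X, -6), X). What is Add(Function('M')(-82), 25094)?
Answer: 25504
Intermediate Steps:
Function('M')(X) = Mul(-5, X) (Function('M')(X) = Add(Mul(-6, X), X) = Mul(-5, X))
Add(Function('M')(-82), 25094) = Add(Mul(-5, -82), 25094) = Add(410, 25094) = 25504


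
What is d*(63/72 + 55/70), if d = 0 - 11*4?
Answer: -1023/14 ≈ -73.071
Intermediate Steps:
d = -44 (d = 0 - 44 = -44)
d*(63/72 + 55/70) = -44*(63/72 + 55/70) = -44*(63*(1/72) + 55*(1/70)) = -44*(7/8 + 11/14) = -44*93/56 = -1023/14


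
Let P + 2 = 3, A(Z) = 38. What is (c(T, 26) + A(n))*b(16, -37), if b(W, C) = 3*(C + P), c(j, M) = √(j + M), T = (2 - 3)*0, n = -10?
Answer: -4104 - 108*√26 ≈ -4654.7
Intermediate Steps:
T = 0 (T = -1*0 = 0)
P = 1 (P = -2 + 3 = 1)
c(j, M) = √(M + j)
b(W, C) = 3 + 3*C (b(W, C) = 3*(C + 1) = 3*(1 + C) = 3 + 3*C)
(c(T, 26) + A(n))*b(16, -37) = (√(26 + 0) + 38)*(3 + 3*(-37)) = (√26 + 38)*(3 - 111) = (38 + √26)*(-108) = -4104 - 108*√26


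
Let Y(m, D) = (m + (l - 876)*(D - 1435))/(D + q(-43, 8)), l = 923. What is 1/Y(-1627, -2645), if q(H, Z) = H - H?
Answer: 2645/193387 ≈ 0.013677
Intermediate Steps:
q(H, Z) = 0
Y(m, D) = (-67445 + m + 47*D)/D (Y(m, D) = (m + (923 - 876)*(D - 1435))/(D + 0) = (m + 47*(-1435 + D))/D = (m + (-67445 + 47*D))/D = (-67445 + m + 47*D)/D)
1/Y(-1627, -2645) = 1/((-67445 - 1627 + 47*(-2645))/(-2645)) = 1/(-(-67445 - 1627 - 124315)/2645) = 1/(-1/2645*(-193387)) = 1/(193387/2645) = 2645/193387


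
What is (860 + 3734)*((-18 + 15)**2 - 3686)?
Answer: -16892138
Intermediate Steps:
(860 + 3734)*((-18 + 15)**2 - 3686) = 4594*((-3)**2 - 3686) = 4594*(9 - 3686) = 4594*(-3677) = -16892138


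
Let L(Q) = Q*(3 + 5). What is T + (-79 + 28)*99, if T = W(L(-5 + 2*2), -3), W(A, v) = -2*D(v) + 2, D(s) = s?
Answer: -5041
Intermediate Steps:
L(Q) = 8*Q (L(Q) = Q*8 = 8*Q)
W(A, v) = 2 - 2*v (W(A, v) = -2*v + 2 = 2 - 2*v)
T = 8 (T = 2 - 2*(-3) = 2 + 6 = 8)
T + (-79 + 28)*99 = 8 + (-79 + 28)*99 = 8 - 51*99 = 8 - 5049 = -5041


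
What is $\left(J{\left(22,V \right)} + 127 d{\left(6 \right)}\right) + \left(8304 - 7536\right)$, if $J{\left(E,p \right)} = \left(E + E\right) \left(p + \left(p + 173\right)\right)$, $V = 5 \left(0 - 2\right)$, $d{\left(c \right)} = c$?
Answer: $8262$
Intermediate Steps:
$V = -10$ ($V = 5 \left(-2\right) = -10$)
$J{\left(E,p \right)} = 2 E \left(173 + 2 p\right)$ ($J{\left(E,p \right)} = 2 E \left(p + \left(173 + p\right)\right) = 2 E \left(173 + 2 p\right)$)
$\left(J{\left(22,V \right)} + 127 d{\left(6 \right)}\right) + \left(8304 - 7536\right) = \left(2 \cdot 22 \left(173 + 2 \left(-10\right)\right) + 127 \cdot 6\right) + \left(8304 - 7536\right) = \left(2 \cdot 22 \left(173 - 20\right) + 762\right) + \left(8304 - 7536\right) = \left(2 \cdot 22 \cdot 153 + 762\right) + 768 = \left(6732 + 762\right) + 768 = 7494 + 768 = 8262$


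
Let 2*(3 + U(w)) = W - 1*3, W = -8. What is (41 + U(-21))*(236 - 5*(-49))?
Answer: 31265/2 ≈ 15633.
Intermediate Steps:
U(w) = -17/2 (U(w) = -3 + (-8 - 1*3)/2 = -3 + (-8 - 3)/2 = -3 + (½)*(-11) = -3 - 11/2 = -17/2)
(41 + U(-21))*(236 - 5*(-49)) = (41 - 17/2)*(236 - 5*(-49)) = 65*(236 + 245)/2 = (65/2)*481 = 31265/2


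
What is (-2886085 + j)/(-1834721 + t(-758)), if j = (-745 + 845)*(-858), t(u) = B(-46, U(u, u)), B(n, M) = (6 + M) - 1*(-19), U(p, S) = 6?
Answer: 594377/366938 ≈ 1.6198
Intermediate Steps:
B(n, M) = 25 + M (B(n, M) = (6 + M) + 19 = 25 + M)
t(u) = 31 (t(u) = 25 + 6 = 31)
j = -85800 (j = 100*(-858) = -85800)
(-2886085 + j)/(-1834721 + t(-758)) = (-2886085 - 85800)/(-1834721 + 31) = -2971885/(-1834690) = -2971885*(-1/1834690) = 594377/366938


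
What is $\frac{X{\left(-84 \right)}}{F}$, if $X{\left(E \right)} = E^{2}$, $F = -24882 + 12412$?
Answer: $- \frac{3528}{6235} \approx -0.56584$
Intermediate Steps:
$F = -12470$
$\frac{X{\left(-84 \right)}}{F} = \frac{\left(-84\right)^{2}}{-12470} = 7056 \left(- \frac{1}{12470}\right) = - \frac{3528}{6235}$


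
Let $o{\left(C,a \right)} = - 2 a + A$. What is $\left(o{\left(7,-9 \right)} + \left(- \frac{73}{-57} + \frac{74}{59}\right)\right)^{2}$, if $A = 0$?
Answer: $\frac{4769145481}{11309769} \approx 421.68$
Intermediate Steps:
$o{\left(C,a \right)} = - 2 a$ ($o{\left(C,a \right)} = - 2 a + 0 = - 2 a$)
$\left(o{\left(7,-9 \right)} + \left(- \frac{73}{-57} + \frac{74}{59}\right)\right)^{2} = \left(\left(-2\right) \left(-9\right) + \left(- \frac{73}{-57} + \frac{74}{59}\right)\right)^{2} = \left(18 + \left(\left(-73\right) \left(- \frac{1}{57}\right) + 74 \cdot \frac{1}{59}\right)\right)^{2} = \left(18 + \left(\frac{73}{57} + \frac{74}{59}\right)\right)^{2} = \left(18 + \frac{8525}{3363}\right)^{2} = \left(\frac{69059}{3363}\right)^{2} = \frac{4769145481}{11309769}$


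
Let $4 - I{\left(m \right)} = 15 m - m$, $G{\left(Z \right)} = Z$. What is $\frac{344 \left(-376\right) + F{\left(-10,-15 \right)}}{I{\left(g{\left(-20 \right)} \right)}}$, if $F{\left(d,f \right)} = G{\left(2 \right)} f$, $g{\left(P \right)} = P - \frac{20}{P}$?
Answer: $- \frac{64687}{135} \approx -479.16$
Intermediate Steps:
$F{\left(d,f \right)} = 2 f$
$I{\left(m \right)} = 4 - 14 m$ ($I{\left(m \right)} = 4 - \left(15 m - m\right) = 4 - 14 m$)
$\frac{344 \left(-376\right) + F{\left(-10,-15 \right)}}{I{\left(g{\left(-20 \right)} \right)}} = \frac{344 \left(-376\right) + 2 \left(-15\right)}{4 - 14 \left(-20 - \frac{20}{-20}\right)} = \frac{-129344 - 30}{4 - 14 \left(-20 - -1\right)} = - \frac{129374}{4 - 14 \left(-20 + 1\right)} = - \frac{129374}{4 - -266} = - \frac{129374}{4 + 266} = - \frac{129374}{270} = \left(-129374\right) \frac{1}{270} = - \frac{64687}{135}$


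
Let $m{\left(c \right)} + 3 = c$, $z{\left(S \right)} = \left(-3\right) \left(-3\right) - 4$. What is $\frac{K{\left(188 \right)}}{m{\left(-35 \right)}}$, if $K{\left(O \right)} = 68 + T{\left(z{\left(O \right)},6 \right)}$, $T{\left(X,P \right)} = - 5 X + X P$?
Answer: $- \frac{73}{38} \approx -1.9211$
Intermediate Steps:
$z{\left(S \right)} = 5$ ($z{\left(S \right)} = 9 - 4 = 5$)
$T{\left(X,P \right)} = - 5 X + P X$
$m{\left(c \right)} = -3 + c$
$K{\left(O \right)} = 73$ ($K{\left(O \right)} = 68 + 5 \left(-5 + 6\right) = 68 + 5 \cdot 1 = 68 + 5 = 73$)
$\frac{K{\left(188 \right)}}{m{\left(-35 \right)}} = \frac{73}{-3 - 35} = \frac{73}{-38} = 73 \left(- \frac{1}{38}\right) = - \frac{73}{38}$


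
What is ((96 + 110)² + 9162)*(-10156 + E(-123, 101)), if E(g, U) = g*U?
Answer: -1165031242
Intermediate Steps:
E(g, U) = U*g
((96 + 110)² + 9162)*(-10156 + E(-123, 101)) = ((96 + 110)² + 9162)*(-10156 + 101*(-123)) = (206² + 9162)*(-10156 - 12423) = (42436 + 9162)*(-22579) = 51598*(-22579) = -1165031242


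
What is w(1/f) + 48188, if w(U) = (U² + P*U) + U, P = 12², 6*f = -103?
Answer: 511136918/10609 ≈ 48180.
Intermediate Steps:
f = -103/6 (f = (⅙)*(-103) = -103/6 ≈ -17.167)
P = 144
w(U) = U² + 145*U (w(U) = (U² + 144*U) + U = U² + 145*U)
w(1/f) + 48188 = (145 + 1/(-103/6))/(-103/6) + 48188 = -6*(145 - 6/103)/103 + 48188 = -6/103*14929/103 + 48188 = -89574/10609 + 48188 = 511136918/10609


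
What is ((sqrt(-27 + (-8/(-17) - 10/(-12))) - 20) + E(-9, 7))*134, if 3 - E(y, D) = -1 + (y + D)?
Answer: -1876 + 67*I*sqrt(267342)/51 ≈ -1876.0 + 679.26*I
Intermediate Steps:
E(y, D) = 4 - D - y (E(y, D) = 3 - (-1 + (y + D)) = 3 - (-1 + (D + y)) = 3 - (-1 + D + y) = 3 + (1 - D - y) = 4 - D - y)
((sqrt(-27 + (-8/(-17) - 10/(-12))) - 20) + E(-9, 7))*134 = ((sqrt(-27 + (-8/(-17) - 10/(-12))) - 20) + (4 - 1*7 - 1*(-9)))*134 = ((sqrt(-27 + (-8*(-1/17) - 10*(-1/12))) - 20) + (4 - 7 + 9))*134 = ((sqrt(-27 + (8/17 + 5/6)) - 20) + 6)*134 = ((sqrt(-27 + 133/102) - 20) + 6)*134 = ((sqrt(-2621/102) - 20) + 6)*134 = ((I*sqrt(267342)/102 - 20) + 6)*134 = ((-20 + I*sqrt(267342)/102) + 6)*134 = (-14 + I*sqrt(267342)/102)*134 = -1876 + 67*I*sqrt(267342)/51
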